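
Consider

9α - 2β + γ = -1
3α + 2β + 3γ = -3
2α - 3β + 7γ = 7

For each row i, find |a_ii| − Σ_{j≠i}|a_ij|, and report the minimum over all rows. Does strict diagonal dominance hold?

-4

row 1: |9| − (2+1) = 6
row 2: |2| − (3+3) = -4
row 3: |7| − (2+3) = 2
minimum over rows = -4 → not strictly diagonally dominant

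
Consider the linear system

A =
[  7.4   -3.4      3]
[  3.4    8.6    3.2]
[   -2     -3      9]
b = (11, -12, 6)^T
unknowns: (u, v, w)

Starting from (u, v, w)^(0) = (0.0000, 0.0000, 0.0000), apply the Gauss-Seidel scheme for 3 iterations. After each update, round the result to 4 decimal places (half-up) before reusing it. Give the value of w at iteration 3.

0.2335

Iteration 1:
  u = (11 - (-3.4)·0.0000 - (3)·0.0000) / (7.4) = 1.4865
  v = (-12 - (3.4)·1.4865 - (3.2)·0.0000) / (8.6) = -1.9830
  w = (6 - (-2)·1.4865 - (-3)·-1.9830) / (9) = 0.3360
Iteration 2:
  u = (11 - (-3.4)·-1.9830 - (3)·0.3360) / (7.4) = 0.4392
  v = (-12 - (3.4)·0.4392 - (3.2)·0.3360) / (8.6) = -1.6940
  w = (6 - (-2)·0.4392 - (-3)·-1.6940) / (9) = 0.1996
Iteration 3:
  u = (11 - (-3.4)·-1.6940 - (3)·0.1996) / (7.4) = 0.6272
  v = (-12 - (3.4)·0.6272 - (3.2)·0.1996) / (8.6) = -1.7176
  w = (6 - (-2)·0.6272 - (-3)·-1.7176) / (9) = 0.2335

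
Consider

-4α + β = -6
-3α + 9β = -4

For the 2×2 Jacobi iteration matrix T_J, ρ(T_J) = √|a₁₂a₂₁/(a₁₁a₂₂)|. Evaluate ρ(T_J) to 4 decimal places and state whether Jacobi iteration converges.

a₁₂a₂₁/(a₁₁a₂₂) = (1)·(-3) / ((-4)·(9)) = 0.083333
ρ = √|0.083333| = √0.083333 = 0.2887
ρ < 1, so Jacobi converges

0.2887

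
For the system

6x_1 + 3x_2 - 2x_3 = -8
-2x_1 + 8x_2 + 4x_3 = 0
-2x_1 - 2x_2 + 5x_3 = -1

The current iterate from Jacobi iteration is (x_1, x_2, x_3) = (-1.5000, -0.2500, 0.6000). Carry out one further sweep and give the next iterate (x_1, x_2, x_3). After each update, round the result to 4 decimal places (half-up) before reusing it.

One sweep:
  x_1 = (-8 - (3)·-0.2500 - (-2)·0.6000) / (6) = -1.0083
  x_2 = (0 - (-2)·-1.5000 - (4)·0.6000) / (8) = -0.6750
  x_3 = (-1 - (-2)·-1.5000 - (-2)·-0.2500) / (5) = -0.9000

(-1.0083, -0.6750, -0.9000)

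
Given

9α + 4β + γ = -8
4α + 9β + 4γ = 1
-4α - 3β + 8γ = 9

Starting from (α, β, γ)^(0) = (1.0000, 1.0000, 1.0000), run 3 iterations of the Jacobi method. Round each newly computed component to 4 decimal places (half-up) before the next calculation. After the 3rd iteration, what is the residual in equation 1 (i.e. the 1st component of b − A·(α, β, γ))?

Iteration 1:
  α = (-8 - (4)·1.0000 - (1)·1.0000) / (9) = -1.4444
  β = (1 - (4)·1.0000 - (4)·1.0000) / (9) = -0.7778
  γ = (9 - (-4)·1.0000 - (-3)·1.0000) / (8) = 2.0000
Iteration 2:
  α = (-8 - (4)·-0.7778 - (1)·2.0000) / (9) = -0.7654
  β = (1 - (4)·-1.4444 - (4)·2.0000) / (9) = -0.1358
  γ = (9 - (-4)·-1.4444 - (-3)·-0.7778) / (8) = 0.1111
Iteration 3:
  α = (-8 - (4)·-0.1358 - (1)·0.1111) / (9) = -0.8409
  β = (1 - (4)·-0.7654 - (4)·0.1111) / (9) = 0.4019
  γ = (9 - (-4)·-0.7654 - (-3)·-0.1358) / (8) = 0.6914
Residual b − A·x = (-2.7309, -2.0191, 1.3109)

-2.7309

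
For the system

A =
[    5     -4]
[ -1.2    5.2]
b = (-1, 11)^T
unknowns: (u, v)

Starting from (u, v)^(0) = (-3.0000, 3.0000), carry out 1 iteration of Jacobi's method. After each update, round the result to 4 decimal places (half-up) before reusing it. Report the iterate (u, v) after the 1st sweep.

Iteration 1:
  u = (-1 - (-4)·3.0000) / (5) = 2.2000
  v = (11 - (-1.2)·-3.0000) / (5.2) = 1.4231

(2.2000, 1.4231)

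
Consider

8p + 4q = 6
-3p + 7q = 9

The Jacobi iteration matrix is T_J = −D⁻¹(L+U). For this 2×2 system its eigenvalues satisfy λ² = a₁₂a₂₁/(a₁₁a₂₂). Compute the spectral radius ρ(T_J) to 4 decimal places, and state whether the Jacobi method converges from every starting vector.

0.4629

a₁₂a₂₁/(a₁₁a₂₂) = (4)·(-3) / ((8)·(7)) = -0.214286
ρ = √|-0.214286| = √0.214286 = 0.4629
ρ < 1, so Jacobi converges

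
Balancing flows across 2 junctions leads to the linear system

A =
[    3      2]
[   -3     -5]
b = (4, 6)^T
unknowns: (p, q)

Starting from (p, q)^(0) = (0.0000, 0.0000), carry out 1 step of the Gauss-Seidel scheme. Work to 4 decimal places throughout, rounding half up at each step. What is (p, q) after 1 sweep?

Iteration 1:
  p = (4 - (2)·0.0000) / (3) = 1.3333
  q = (6 - (-3)·1.3333) / (-5) = -2.0000

(1.3333, -2.0000)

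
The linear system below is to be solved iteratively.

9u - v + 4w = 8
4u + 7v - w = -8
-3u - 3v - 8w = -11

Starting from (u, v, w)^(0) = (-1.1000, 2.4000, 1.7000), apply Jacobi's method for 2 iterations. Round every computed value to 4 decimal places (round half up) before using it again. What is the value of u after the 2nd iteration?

Iteration 1:
  u = (8 - (-1)·2.4000 - (4)·1.7000) / (9) = 0.4000
  v = (-8 - (4)·-1.1000 - (-1)·1.7000) / (7) = -0.2714
  w = (-11 - (-3)·-1.1000 - (-3)·2.4000) / (-8) = 0.8875
Iteration 2:
  u = (8 - (-1)·-0.2714 - (4)·0.8875) / (9) = 0.4643
  v = (-8 - (4)·0.4000 - (-1)·0.8875) / (7) = -1.2446
  w = (-11 - (-3)·0.4000 - (-3)·-0.2714) / (-8) = 1.3268

0.4643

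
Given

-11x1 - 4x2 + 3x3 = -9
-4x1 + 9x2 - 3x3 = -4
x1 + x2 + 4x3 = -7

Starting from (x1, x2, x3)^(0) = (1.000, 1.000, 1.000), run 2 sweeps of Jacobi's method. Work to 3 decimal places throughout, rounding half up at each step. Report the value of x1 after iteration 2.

0.083

Iteration 1:
  x1 = (-9 - (-4)·1.000 - (3)·1.000) / (-11) = 0.727
  x2 = (-4 - (-4)·1.000 - (-3)·1.000) / (9) = 0.333
  x3 = (-7 - (1)·1.000 - (1)·1.000) / (4) = -2.250
Iteration 2:
  x1 = (-9 - (-4)·0.333 - (3)·-2.250) / (-11) = 0.083
  x2 = (-4 - (-4)·0.727 - (-3)·-2.250) / (9) = -0.871
  x3 = (-7 - (1)·0.727 - (1)·0.333) / (4) = -2.015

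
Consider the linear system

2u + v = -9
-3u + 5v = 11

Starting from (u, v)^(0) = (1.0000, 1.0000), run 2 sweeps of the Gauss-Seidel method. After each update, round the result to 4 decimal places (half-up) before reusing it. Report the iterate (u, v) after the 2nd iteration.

Iteration 1:
  u = (-9 - (1)·1.0000) / (2) = -5.0000
  v = (11 - (-3)·-5.0000) / (5) = -0.8000
Iteration 2:
  u = (-9 - (1)·-0.8000) / (2) = -4.1000
  v = (11 - (-3)·-4.1000) / (5) = -0.2600

(-4.1000, -0.2600)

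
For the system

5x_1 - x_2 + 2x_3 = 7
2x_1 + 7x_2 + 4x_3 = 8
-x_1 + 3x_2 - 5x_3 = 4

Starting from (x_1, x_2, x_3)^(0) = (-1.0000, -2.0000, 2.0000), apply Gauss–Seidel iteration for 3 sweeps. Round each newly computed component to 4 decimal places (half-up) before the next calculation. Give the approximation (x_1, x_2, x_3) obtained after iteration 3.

(1.8132, 0.8878, -0.6300)

Iteration 1:
  x_1 = (7 - (-1)·-2.0000 - (2)·2.0000) / (5) = 0.2000
  x_2 = (8 - (2)·0.2000 - (4)·2.0000) / (7) = -0.0571
  x_3 = (4 - (-1)·0.2000 - (3)·-0.0571) / (-5) = -0.8743
Iteration 2:
  x_1 = (7 - (-1)·-0.0571 - (2)·-0.8743) / (5) = 1.7383
  x_2 = (8 - (2)·1.7383 - (4)·-0.8743) / (7) = 1.1458
  x_3 = (4 - (-1)·1.7383 - (3)·1.1458) / (-5) = -0.4602
Iteration 3:
  x_1 = (7 - (-1)·1.1458 - (2)·-0.4602) / (5) = 1.8132
  x_2 = (8 - (2)·1.8132 - (4)·-0.4602) / (7) = 0.8878
  x_3 = (4 - (-1)·1.8132 - (3)·0.8878) / (-5) = -0.6300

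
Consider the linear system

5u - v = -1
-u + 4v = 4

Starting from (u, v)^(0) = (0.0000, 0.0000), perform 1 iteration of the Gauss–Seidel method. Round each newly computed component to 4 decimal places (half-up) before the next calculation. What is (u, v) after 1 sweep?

Iteration 1:
  u = (-1 - (-1)·0.0000) / (5) = -0.2000
  v = (4 - (-1)·-0.2000) / (4) = 0.9500

(-0.2000, 0.9500)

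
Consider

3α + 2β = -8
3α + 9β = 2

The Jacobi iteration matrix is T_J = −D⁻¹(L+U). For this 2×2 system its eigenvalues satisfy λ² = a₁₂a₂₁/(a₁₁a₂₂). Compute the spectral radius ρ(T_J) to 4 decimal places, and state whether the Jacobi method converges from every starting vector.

a₁₂a₂₁/(a₁₁a₂₂) = (2)·(3) / ((3)·(9)) = 0.222222
ρ = √|0.222222| = √0.222222 = 0.4714
ρ < 1, so Jacobi converges

0.4714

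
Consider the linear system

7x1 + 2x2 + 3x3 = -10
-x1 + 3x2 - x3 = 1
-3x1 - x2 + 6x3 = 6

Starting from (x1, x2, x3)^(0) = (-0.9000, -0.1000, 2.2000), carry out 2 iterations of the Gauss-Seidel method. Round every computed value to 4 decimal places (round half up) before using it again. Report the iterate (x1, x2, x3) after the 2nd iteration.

(-1.4571, -0.1936, 0.2392)

Iteration 1:
  x1 = (-10 - (2)·-0.1000 - (3)·2.2000) / (7) = -2.3429
  x2 = (1 - (-1)·-2.3429 - (-1)·2.2000) / (3) = 0.2857
  x3 = (6 - (-3)·-2.3429 - (-1)·0.2857) / (6) = -0.1238
Iteration 2:
  x1 = (-10 - (2)·0.2857 - (3)·-0.1238) / (7) = -1.4571
  x2 = (1 - (-1)·-1.4571 - (-1)·-0.1238) / (3) = -0.1936
  x3 = (6 - (-3)·-1.4571 - (-1)·-0.1936) / (6) = 0.2392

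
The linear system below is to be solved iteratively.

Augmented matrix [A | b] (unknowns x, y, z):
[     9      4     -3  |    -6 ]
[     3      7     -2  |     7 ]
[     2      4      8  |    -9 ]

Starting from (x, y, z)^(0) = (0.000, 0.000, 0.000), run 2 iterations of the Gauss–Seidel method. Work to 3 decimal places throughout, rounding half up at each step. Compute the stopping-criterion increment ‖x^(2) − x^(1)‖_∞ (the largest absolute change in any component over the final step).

Iteration 1:
  x = (-6 - (4)·0.000 - (-3)·0.000) / (9) = -0.667
  y = (7 - (3)·-0.667 - (-2)·0.000) / (7) = 1.286
  z = (-9 - (2)·-0.667 - (4)·1.286) / (8) = -1.601
Iteration 2:
  x = (-6 - (4)·1.286 - (-3)·-1.601) / (9) = -1.772
  y = (7 - (3)·-1.772 - (-2)·-1.601) / (7) = 1.302
  z = (-9 - (2)·-1.772 - (4)·1.302) / (8) = -1.333
Change: (-1.105, 0.016, 0.268) → max |·| = 1.105

1.105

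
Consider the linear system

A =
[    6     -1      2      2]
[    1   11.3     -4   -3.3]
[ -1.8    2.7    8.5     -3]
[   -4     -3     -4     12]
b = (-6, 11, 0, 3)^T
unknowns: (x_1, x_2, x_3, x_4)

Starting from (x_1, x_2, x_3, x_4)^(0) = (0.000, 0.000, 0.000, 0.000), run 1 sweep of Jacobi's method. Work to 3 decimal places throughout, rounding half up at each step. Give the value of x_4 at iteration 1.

Iteration 1:
  x_1 = (-6 - (-1)·0.000 - (2)·0.000 - (2)·0.000) / (6) = -1.000
  x_2 = (11 - (1)·0.000 - (-4)·0.000 - (-3.3)·0.000) / (11.3) = 0.973
  x_3 = (0 - (-1.8)·0.000 - (2.7)·0.000 - (-3)·0.000) / (8.5) = 0.000
  x_4 = (3 - (-4)·0.000 - (-3)·0.000 - (-4)·0.000) / (12) = 0.250

0.250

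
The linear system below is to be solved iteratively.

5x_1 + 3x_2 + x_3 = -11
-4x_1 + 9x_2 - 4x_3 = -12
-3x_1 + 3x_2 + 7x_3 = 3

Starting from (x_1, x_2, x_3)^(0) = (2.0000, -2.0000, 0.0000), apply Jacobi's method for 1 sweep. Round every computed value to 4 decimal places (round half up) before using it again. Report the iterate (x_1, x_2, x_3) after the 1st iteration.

(-1.0000, -0.4444, 2.1429)

Iteration 1:
  x_1 = (-11 - (3)·-2.0000 - (1)·0.0000) / (5) = -1.0000
  x_2 = (-12 - (-4)·2.0000 - (-4)·0.0000) / (9) = -0.4444
  x_3 = (3 - (-3)·2.0000 - (3)·-2.0000) / (7) = 2.1429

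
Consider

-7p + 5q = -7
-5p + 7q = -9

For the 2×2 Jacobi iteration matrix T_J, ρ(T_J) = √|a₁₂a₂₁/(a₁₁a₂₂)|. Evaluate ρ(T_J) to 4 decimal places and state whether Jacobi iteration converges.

a₁₂a₂₁/(a₁₁a₂₂) = (5)·(-5) / ((-7)·(7)) = 0.510204
ρ = √|0.510204| = √0.510204 = 0.7143
ρ < 1, so Jacobi converges

0.7143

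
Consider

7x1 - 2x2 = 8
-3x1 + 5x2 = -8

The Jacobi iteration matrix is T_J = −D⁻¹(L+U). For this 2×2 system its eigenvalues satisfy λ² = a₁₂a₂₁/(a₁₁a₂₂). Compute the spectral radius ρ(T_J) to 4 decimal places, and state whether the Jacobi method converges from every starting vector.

a₁₂a₂₁/(a₁₁a₂₂) = (-2)·(-3) / ((7)·(5)) = 0.171429
ρ = √|0.171429| = √0.171429 = 0.4140
ρ < 1, so Jacobi converges

0.4140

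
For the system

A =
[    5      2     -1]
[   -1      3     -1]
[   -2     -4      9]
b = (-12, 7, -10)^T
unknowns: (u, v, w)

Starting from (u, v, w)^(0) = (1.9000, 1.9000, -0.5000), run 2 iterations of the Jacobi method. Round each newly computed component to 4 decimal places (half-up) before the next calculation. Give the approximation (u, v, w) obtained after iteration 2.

Iteration 1:
  u = (-12 - (2)·1.9000 - (-1)·-0.5000) / (5) = -3.2600
  v = (7 - (-1)·1.9000 - (-1)·-0.5000) / (3) = 2.8000
  w = (-10 - (-2)·1.9000 - (-4)·1.9000) / (9) = 0.1556
Iteration 2:
  u = (-12 - (2)·2.8000 - (-1)·0.1556) / (5) = -3.4889
  v = (7 - (-1)·-3.2600 - (-1)·0.1556) / (3) = 1.2985
  w = (-10 - (-2)·-3.2600 - (-4)·2.8000) / (9) = -0.5911

(-3.4889, 1.2985, -0.5911)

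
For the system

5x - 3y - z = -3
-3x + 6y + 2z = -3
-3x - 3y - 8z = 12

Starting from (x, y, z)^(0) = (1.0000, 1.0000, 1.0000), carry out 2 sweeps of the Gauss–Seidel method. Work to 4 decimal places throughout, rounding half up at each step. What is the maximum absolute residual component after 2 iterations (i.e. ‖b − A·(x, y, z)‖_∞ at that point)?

1.1124

Iteration 1:
  x = (-3 - (-3)·1.0000 - (-1)·1.0000) / (5) = 0.2000
  y = (-3 - (-3)·0.2000 - (2)·1.0000) / (6) = -0.7333
  z = (12 - (-3)·0.2000 - (-3)·-0.7333) / (-8) = -1.3000
Iteration 2:
  x = (-3 - (-3)·-0.7333 - (-1)·-1.3000) / (5) = -1.3000
  y = (-3 - (-3)·-1.3000 - (2)·-1.3000) / (6) = -0.7167
  z = (12 - (-3)·-1.3000 - (-3)·-0.7167) / (-8) = -0.7437
Residual b − A·x = (0.6062, -1.1124, 0.0003); ∞-norm = 1.1124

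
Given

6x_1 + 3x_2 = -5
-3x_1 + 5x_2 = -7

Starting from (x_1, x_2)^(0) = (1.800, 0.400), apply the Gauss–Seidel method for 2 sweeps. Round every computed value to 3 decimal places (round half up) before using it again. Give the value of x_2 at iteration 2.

-1.294

Iteration 1:
  x_1 = (-5 - (3)·0.400) / (6) = -1.033
  x_2 = (-7 - (-3)·-1.033) / (5) = -2.020
Iteration 2:
  x_1 = (-5 - (3)·-2.020) / (6) = 0.177
  x_2 = (-7 - (-3)·0.177) / (5) = -1.294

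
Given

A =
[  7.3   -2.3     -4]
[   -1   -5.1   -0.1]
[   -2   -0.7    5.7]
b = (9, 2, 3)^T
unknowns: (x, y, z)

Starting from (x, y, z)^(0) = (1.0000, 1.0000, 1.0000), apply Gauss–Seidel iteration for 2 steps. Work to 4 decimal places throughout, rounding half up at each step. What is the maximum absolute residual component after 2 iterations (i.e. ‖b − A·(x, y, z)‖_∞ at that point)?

Iteration 1:
  x = (9 - (-2.3)·1.0000 - (-4)·1.0000) / (7.3) = 2.0959
  y = (2 - (-1)·2.0959 - (-0.1)·1.0000) / (-5.1) = -0.8227
  z = (3 - (-2)·2.0959 - (-0.7)·-0.8227) / (5.7) = 1.1607
Iteration 2:
  x = (9 - (-2.3)·-0.8227 - (-4)·1.1607) / (7.3) = 1.6097
  y = (2 - (-1)·1.6097 - (-0.1)·1.1607) / (-5.1) = -0.7305
  z = (3 - (-2)·1.6097 - (-0.7)·-0.7305) / (5.7) = 1.0014
Residual b − A·x = (-0.4254, -0.0157, 0.0001); ∞-norm = 0.4254

0.4254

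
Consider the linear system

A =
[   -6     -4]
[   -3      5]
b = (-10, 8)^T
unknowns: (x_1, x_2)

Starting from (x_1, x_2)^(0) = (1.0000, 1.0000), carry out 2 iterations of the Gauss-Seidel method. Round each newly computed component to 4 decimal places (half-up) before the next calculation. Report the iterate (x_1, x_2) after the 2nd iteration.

Iteration 1:
  x_1 = (-10 - (-4)·1.0000) / (-6) = 1.0000
  x_2 = (8 - (-3)·1.0000) / (5) = 2.2000
Iteration 2:
  x_1 = (-10 - (-4)·2.2000) / (-6) = 0.2000
  x_2 = (8 - (-3)·0.2000) / (5) = 1.7200

(0.2000, 1.7200)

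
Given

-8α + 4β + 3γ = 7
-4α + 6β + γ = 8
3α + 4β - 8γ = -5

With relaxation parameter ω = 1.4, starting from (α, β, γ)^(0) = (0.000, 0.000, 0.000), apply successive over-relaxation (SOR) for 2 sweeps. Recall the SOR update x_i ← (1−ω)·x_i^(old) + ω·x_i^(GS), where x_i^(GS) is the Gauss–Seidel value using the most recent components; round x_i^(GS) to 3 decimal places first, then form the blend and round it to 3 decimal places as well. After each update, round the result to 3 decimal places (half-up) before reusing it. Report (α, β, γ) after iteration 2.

(0.160, 1.554, 1.751)

Iteration 1:
  α: GS value = (7 - (4)·0.000 - (3)·0.000) / (-8) = -0.875;  α ← (1−ω)·0.000 + ω·-0.875 = -1.225
  β: GS value = (8 - (-4)·-1.225 - (1)·0.000) / (6) = 0.517;  β ← (1−ω)·0.000 + ω·0.517 = 0.724
  γ: GS value = (-5 - (3)·-1.225 - (4)·0.724) / (-8) = 0.528;  γ ← (1−ω)·0.000 + ω·0.528 = 0.739
Iteration 2:
  α: GS value = (7 - (4)·0.724 - (3)·0.739) / (-8) = -0.236;  α ← (1−ω)·-1.225 + ω·-0.236 = 0.160
  β: GS value = (8 - (-4)·0.160 - (1)·0.739) / (6) = 1.317;  β ← (1−ω)·0.724 + ω·1.317 = 1.554
  γ: GS value = (-5 - (3)·0.160 - (4)·1.554) / (-8) = 1.462;  γ ← (1−ω)·0.739 + ω·1.462 = 1.751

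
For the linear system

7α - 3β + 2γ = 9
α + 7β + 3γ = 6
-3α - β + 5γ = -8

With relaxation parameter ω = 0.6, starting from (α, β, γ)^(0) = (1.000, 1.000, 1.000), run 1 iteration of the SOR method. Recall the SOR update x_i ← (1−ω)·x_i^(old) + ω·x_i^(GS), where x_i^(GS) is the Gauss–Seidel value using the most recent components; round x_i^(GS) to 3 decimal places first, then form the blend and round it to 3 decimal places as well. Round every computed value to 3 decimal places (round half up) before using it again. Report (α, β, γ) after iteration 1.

(1.257, 0.549, -0.042)

Iteration 1:
  α: GS value = (9 - (-3)·1.000 - (2)·1.000) / (7) = 1.429;  α ← (1−ω)·1.000 + ω·1.429 = 1.257
  β: GS value = (6 - (1)·1.257 - (3)·1.000) / (7) = 0.249;  β ← (1−ω)·1.000 + ω·0.249 = 0.549
  γ: GS value = (-8 - (-3)·1.257 - (-1)·0.549) / (5) = -0.736;  γ ← (1−ω)·1.000 + ω·-0.736 = -0.042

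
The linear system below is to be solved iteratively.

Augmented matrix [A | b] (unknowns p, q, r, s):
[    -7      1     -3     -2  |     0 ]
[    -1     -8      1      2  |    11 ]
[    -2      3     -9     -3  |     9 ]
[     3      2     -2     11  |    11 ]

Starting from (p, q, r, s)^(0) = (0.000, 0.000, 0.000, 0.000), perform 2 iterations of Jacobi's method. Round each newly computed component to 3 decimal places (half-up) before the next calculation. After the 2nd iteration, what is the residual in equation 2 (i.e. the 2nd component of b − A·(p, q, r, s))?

Iteration 1:
  p = (0 - (1)·0.000 - (-3)·0.000 - (-2)·0.000) / (-7) = 0.000
  q = (11 - (-1)·0.000 - (1)·0.000 - (2)·0.000) / (-8) = -1.375
  r = (9 - (-2)·0.000 - (3)·0.000 - (-3)·0.000) / (-9) = -1.000
  s = (11 - (3)·0.000 - (2)·0.000 - (-2)·0.000) / (11) = 1.000
Iteration 2:
  p = (0 - (1)·-1.375 - (-3)·-1.000 - (-2)·1.000) / (-7) = -0.054
  q = (11 - (-1)·0.000 - (1)·-1.000 - (2)·1.000) / (-8) = -1.250
  r = (9 - (-2)·0.000 - (3)·-1.375 - (-3)·1.000) / (-9) = -1.792
  s = (11 - (3)·0.000 - (2)·-1.375 - (-2)·-1.000) / (11) = 1.068
Residual b − A·x = (-2.368, 0.602, -0.282, -1.670)

0.602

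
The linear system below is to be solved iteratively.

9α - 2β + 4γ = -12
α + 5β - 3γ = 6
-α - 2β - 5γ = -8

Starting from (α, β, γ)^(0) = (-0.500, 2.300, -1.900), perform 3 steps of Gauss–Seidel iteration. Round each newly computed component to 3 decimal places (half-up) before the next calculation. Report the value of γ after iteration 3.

Iteration 1:
  α = (-12 - (-2)·2.300 - (4)·-1.900) / (9) = 0.022
  β = (6 - (1)·0.022 - (-3)·-1.900) / (5) = 0.056
  γ = (-8 - (-1)·0.022 - (-2)·0.056) / (-5) = 1.573
Iteration 2:
  α = (-12 - (-2)·0.056 - (4)·1.573) / (9) = -2.020
  β = (6 - (1)·-2.020 - (-3)·1.573) / (5) = 2.548
  γ = (-8 - (-1)·-2.020 - (-2)·2.548) / (-5) = 0.985
Iteration 3:
  α = (-12 - (-2)·2.548 - (4)·0.985) / (9) = -1.205
  β = (6 - (1)·-1.205 - (-3)·0.985) / (5) = 2.032
  γ = (-8 - (-1)·-1.205 - (-2)·2.032) / (-5) = 1.028

1.028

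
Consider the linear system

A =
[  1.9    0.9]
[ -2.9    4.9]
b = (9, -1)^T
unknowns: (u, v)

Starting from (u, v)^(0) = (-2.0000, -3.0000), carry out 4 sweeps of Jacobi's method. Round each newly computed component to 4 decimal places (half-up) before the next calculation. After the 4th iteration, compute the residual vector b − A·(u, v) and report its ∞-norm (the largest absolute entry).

Iteration 1:
  u = (9 - (0.9)·-3.0000) / (1.9) = 6.1579
  v = (-1 - (-2.9)·-2.0000) / (4.9) = -1.3878
Iteration 2:
  u = (9 - (0.9)·-1.3878) / (1.9) = 5.3942
  v = (-1 - (-2.9)·6.1579) / (4.9) = 3.4404
Iteration 3:
  u = (9 - (0.9)·3.4404) / (1.9) = 3.1072
  v = (-1 - (-2.9)·5.3942) / (4.9) = 2.9884
Iteration 4:
  u = (9 - (0.9)·2.9884) / (1.9) = 3.3213
  v = (-1 - (-2.9)·3.1072) / (4.9) = 1.6349
Residual b − A·x = (1.2181, 0.6208); ∞-norm = 1.2181

1.2181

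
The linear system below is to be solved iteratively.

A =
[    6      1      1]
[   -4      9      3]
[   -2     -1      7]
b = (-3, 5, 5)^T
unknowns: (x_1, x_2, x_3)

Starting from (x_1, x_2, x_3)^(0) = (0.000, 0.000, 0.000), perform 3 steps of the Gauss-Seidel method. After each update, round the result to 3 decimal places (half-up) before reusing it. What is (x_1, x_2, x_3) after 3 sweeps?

(-0.598, 0.112, 0.559)

Iteration 1:
  x_1 = (-3 - (1)·0.000 - (1)·0.000) / (6) = -0.500
  x_2 = (5 - (-4)·-0.500 - (3)·0.000) / (9) = 0.333
  x_3 = (5 - (-2)·-0.500 - (-1)·0.333) / (7) = 0.619
Iteration 2:
  x_1 = (-3 - (1)·0.333 - (1)·0.619) / (6) = -0.659
  x_2 = (5 - (-4)·-0.659 - (3)·0.619) / (9) = 0.056
  x_3 = (5 - (-2)·-0.659 - (-1)·0.056) / (7) = 0.534
Iteration 3:
  x_1 = (-3 - (1)·0.056 - (1)·0.534) / (6) = -0.598
  x_2 = (5 - (-4)·-0.598 - (3)·0.534) / (9) = 0.112
  x_3 = (5 - (-2)·-0.598 - (-1)·0.112) / (7) = 0.559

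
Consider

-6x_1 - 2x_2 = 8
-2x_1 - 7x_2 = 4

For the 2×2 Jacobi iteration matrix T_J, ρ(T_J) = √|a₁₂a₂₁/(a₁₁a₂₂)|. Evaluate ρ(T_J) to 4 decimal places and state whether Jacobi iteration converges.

0.3086

a₁₂a₂₁/(a₁₁a₂₂) = (-2)·(-2) / ((-6)·(-7)) = 0.095238
ρ = √|0.095238| = √0.095238 = 0.3086
ρ < 1, so Jacobi converges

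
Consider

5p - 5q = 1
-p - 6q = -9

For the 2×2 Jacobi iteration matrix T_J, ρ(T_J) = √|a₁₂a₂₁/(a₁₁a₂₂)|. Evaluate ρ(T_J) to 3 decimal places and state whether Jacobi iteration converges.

0.408

a₁₂a₂₁/(a₁₁a₂₂) = (-5)·(-1) / ((5)·(-6)) = -0.166667
ρ = √|-0.166667| = √0.166667 = 0.408
ρ < 1, so Jacobi converges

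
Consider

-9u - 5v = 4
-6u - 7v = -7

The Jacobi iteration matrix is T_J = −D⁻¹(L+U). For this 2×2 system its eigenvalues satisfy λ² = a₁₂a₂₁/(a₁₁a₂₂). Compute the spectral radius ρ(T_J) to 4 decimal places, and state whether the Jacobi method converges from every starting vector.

a₁₂a₂₁/(a₁₁a₂₂) = (-5)·(-6) / ((-9)·(-7)) = 0.476190
ρ = √|0.476190| = √0.476190 = 0.6901
ρ < 1, so Jacobi converges

0.6901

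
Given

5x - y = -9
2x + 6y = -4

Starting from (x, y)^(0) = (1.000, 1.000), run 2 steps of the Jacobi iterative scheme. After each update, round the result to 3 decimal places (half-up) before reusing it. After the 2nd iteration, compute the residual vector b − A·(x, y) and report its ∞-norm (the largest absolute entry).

Iteration 1:
  x = (-9 - (-1)·1.000) / (5) = -1.600
  y = (-4 - (2)·1.000) / (6) = -1.000
Iteration 2:
  x = (-9 - (-1)·-1.000) / (5) = -2.000
  y = (-4 - (2)·-1.600) / (6) = -0.133
Residual b − A·x = (0.867, 0.798); ∞-norm = 0.867

0.867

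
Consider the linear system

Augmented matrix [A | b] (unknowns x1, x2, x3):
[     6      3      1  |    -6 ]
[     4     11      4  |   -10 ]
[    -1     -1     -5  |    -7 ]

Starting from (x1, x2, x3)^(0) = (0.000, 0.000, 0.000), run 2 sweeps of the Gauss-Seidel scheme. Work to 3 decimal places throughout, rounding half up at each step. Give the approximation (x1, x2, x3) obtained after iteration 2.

Iteration 1:
  x1 = (-6 - (3)·0.000 - (1)·0.000) / (6) = -1.000
  x2 = (-10 - (4)·-1.000 - (4)·0.000) / (11) = -0.545
  x3 = (-7 - (-1)·-1.000 - (-1)·-0.545) / (-5) = 1.709
Iteration 2:
  x1 = (-6 - (3)·-0.545 - (1)·1.709) / (6) = -1.012
  x2 = (-10 - (4)·-1.012 - (4)·1.709) / (11) = -1.163
  x3 = (-7 - (-1)·-1.012 - (-1)·-1.163) / (-5) = 1.835

(-1.012, -1.163, 1.835)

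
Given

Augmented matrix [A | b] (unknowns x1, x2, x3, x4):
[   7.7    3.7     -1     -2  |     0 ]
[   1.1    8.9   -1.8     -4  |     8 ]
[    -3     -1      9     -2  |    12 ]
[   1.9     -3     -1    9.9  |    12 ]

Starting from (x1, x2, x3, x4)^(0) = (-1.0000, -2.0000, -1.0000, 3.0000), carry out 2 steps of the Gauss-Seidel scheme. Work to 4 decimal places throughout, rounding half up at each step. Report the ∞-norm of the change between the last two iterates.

Iteration 1:
  x1 = (0 - (3.7)·-2.0000 - (-1)·-1.0000 - (-2)·3.0000) / (7.7) = 1.6104
  x2 = (8 - (1.1)·1.6104 - (-1.8)·-1.0000 - (-4)·3.0000) / (8.9) = 1.8459
  x3 = (12 - (-3)·1.6104 - (-1)·1.8459 - (-2)·3.0000) / (9) = 2.7419
  x4 = (12 - (1.9)·1.6104 - (-3)·1.8459 - (-1)·2.7419) / (9.9) = 1.7394
Iteration 2:
  x1 = (0 - (3.7)·1.8459 - (-1)·2.7419 - (-2)·1.7394) / (7.7) = -0.0791
  x2 = (8 - (1.1)·-0.0791 - (-1.8)·2.7419 - (-4)·1.7394) / (8.9) = 2.2449
  x3 = (12 - (-3)·-0.0791 - (-1)·2.2449 - (-2)·1.7394) / (9) = 1.9429
  x4 = (12 - (1.9)·-0.0791 - (-3)·2.2449 - (-1)·1.9429) / (9.9) = 2.1038
Change: (-1.6895, 0.3990, -0.7990, 0.3644) → max |·| = 1.6895

1.6895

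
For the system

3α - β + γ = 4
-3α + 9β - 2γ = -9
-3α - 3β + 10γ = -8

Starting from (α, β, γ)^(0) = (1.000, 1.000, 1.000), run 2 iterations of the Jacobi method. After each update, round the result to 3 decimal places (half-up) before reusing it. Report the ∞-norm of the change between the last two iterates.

Iteration 1:
  α = (4 - (-1)·1.000 - (1)·1.000) / (3) = 1.333
  β = (-9 - (-3)·1.000 - (-2)·1.000) / (9) = -0.444
  γ = (-8 - (-3)·1.000 - (-3)·1.000) / (10) = -0.200
Iteration 2:
  α = (4 - (-1)·-0.444 - (1)·-0.200) / (3) = 1.252
  β = (-9 - (-3)·1.333 - (-2)·-0.200) / (9) = -0.600
  γ = (-8 - (-3)·1.333 - (-3)·-0.444) / (10) = -0.533
Change: (-0.081, -0.156, -0.333) → max |·| = 0.333

0.333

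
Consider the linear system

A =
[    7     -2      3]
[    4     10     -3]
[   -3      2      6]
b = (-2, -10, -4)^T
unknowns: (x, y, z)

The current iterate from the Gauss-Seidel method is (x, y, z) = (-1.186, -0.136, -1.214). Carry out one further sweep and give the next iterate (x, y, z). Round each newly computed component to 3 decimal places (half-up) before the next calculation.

(0.196, -1.443, -0.088)

One sweep:
  x = (-2 - (-2)·-0.136 - (3)·-1.214) / (7) = 0.196
  y = (-10 - (4)·0.196 - (-3)·-1.214) / (10) = -1.443
  z = (-4 - (-3)·0.196 - (2)·-1.443) / (6) = -0.088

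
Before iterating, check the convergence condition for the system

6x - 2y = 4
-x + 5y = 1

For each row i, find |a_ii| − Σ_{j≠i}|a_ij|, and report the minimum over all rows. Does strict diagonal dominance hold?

row 1: |6| − (2) = 4
row 2: |5| − (1) = 4
minimum over rows = 4 → strictly diagonally dominant (convergence guaranteed)

4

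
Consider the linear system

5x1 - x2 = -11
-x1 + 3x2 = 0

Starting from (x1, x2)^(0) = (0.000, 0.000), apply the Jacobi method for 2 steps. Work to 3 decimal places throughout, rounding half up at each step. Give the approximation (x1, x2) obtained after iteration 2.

Iteration 1:
  x1 = (-11 - (-1)·0.000) / (5) = -2.200
  x2 = (0 - (-1)·0.000) / (3) = 0.000
Iteration 2:
  x1 = (-11 - (-1)·0.000) / (5) = -2.200
  x2 = (0 - (-1)·-2.200) / (3) = -0.733

(-2.200, -0.733)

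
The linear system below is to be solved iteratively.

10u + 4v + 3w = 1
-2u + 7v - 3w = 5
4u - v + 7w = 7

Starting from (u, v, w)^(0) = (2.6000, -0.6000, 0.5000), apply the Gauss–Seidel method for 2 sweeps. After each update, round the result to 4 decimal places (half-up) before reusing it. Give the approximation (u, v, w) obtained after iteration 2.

Iteration 1:
  u = (1 - (4)·-0.6000 - (3)·0.5000) / (10) = 0.1900
  v = (5 - (-2)·0.1900 - (-3)·0.5000) / (7) = 0.9829
  w = (7 - (4)·0.1900 - (-1)·0.9829) / (7) = 1.0318
Iteration 2:
  u = (1 - (4)·0.9829 - (3)·1.0318) / (10) = -0.6027
  v = (5 - (-2)·-0.6027 - (-3)·1.0318) / (7) = 0.9843
  w = (7 - (4)·-0.6027 - (-1)·0.9843) / (7) = 1.4850

(-0.6027, 0.9843, 1.4850)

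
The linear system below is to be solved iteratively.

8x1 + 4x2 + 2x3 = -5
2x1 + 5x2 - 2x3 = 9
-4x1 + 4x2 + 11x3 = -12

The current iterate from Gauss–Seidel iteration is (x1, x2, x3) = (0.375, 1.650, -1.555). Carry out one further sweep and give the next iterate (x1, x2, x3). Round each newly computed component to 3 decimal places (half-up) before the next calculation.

(-1.061, 1.602, -2.059)

One sweep:
  x1 = (-5 - (4)·1.650 - (2)·-1.555) / (8) = -1.061
  x2 = (9 - (2)·-1.061 - (-2)·-1.555) / (5) = 1.602
  x3 = (-12 - (-4)·-1.061 - (4)·1.602) / (11) = -2.059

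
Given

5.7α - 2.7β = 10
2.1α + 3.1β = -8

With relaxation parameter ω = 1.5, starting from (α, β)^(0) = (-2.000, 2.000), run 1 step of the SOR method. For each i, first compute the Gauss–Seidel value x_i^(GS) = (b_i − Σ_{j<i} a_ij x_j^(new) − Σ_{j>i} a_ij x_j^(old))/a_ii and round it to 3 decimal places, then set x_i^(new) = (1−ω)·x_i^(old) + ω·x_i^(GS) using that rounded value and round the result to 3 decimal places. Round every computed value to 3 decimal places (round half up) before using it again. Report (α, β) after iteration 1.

Iteration 1:
  α: GS value = (10 - (-2.7)·2.000) / (5.7) = 2.702;  α ← (1−ω)·-2.000 + ω·2.702 = 5.053
  β: GS value = (-8 - (2.1)·5.053) / (3.1) = -6.004;  β ← (1−ω)·2.000 + ω·-6.004 = -10.006

(5.053, -10.006)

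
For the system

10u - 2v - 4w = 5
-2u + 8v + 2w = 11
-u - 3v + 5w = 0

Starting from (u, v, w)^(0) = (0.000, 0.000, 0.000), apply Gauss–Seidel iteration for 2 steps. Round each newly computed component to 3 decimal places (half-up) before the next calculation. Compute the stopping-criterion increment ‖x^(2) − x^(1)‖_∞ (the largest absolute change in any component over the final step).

Iteration 1:
  u = (5 - (-2)·0.000 - (-4)·0.000) / (10) = 0.500
  v = (11 - (-2)·0.500 - (2)·0.000) / (8) = 1.500
  w = (0 - (-1)·0.500 - (-3)·1.500) / (5) = 1.000
Iteration 2:
  u = (5 - (-2)·1.500 - (-4)·1.000) / (10) = 1.200
  v = (11 - (-2)·1.200 - (2)·1.000) / (8) = 1.425
  w = (0 - (-1)·1.200 - (-3)·1.425) / (5) = 1.095
Change: (0.700, -0.075, 0.095) → max |·| = 0.700

0.700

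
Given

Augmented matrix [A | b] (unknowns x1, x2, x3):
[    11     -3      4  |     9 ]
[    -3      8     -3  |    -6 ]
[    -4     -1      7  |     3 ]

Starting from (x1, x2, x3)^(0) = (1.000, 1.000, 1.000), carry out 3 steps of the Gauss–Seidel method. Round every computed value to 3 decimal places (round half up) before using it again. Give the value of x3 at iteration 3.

0.672

Iteration 1:
  x1 = (9 - (-3)·1.000 - (4)·1.000) / (11) = 0.727
  x2 = (-6 - (-3)·0.727 - (-3)·1.000) / (8) = -0.102
  x3 = (3 - (-4)·0.727 - (-1)·-0.102) / (7) = 0.829
Iteration 2:
  x1 = (9 - (-3)·-0.102 - (4)·0.829) / (11) = 0.489
  x2 = (-6 - (-3)·0.489 - (-3)·0.829) / (8) = -0.256
  x3 = (3 - (-4)·0.489 - (-1)·-0.256) / (7) = 0.671
Iteration 3:
  x1 = (9 - (-3)·-0.256 - (4)·0.671) / (11) = 0.504
  x2 = (-6 - (-3)·0.504 - (-3)·0.671) / (8) = -0.309
  x3 = (3 - (-4)·0.504 - (-1)·-0.309) / (7) = 0.672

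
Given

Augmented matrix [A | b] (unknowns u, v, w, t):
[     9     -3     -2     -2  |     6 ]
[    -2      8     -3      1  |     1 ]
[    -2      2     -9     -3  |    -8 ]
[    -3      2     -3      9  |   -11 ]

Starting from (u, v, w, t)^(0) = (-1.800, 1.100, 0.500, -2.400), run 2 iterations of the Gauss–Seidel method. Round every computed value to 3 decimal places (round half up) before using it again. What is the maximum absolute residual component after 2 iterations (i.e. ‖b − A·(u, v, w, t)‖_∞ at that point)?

1.799

Iteration 1:
  u = (6 - (-3)·1.100 - (-2)·0.500 - (-2)·-2.400) / (9) = 0.611
  v = (1 - (-2)·0.611 - (-3)·0.500 - (1)·-2.400) / (8) = 0.765
  w = (-8 - (-2)·0.611 - (2)·0.765 - (-3)·-2.400) / (-9) = 1.723
  t = (-11 - (-3)·0.611 - (2)·0.765 - (-3)·1.723) / (9) = -0.614
Iteration 2:
  u = (6 - (-3)·0.765 - (-2)·1.723 - (-2)·-0.614) / (9) = 1.168
  v = (1 - (-2)·1.168 - (-3)·1.723 - (1)·-0.614) / (8) = 1.140
  w = (-8 - (-2)·1.168 - (2)·1.140 - (-3)·-0.614) / (-9) = 1.087
  t = (-11 - (-3)·1.168 - (2)·1.140 - (-3)·1.087) / (9) = -0.724
Residual b − A·x = (-0.366, -1.799, -0.333, 0.001); ∞-norm = 1.799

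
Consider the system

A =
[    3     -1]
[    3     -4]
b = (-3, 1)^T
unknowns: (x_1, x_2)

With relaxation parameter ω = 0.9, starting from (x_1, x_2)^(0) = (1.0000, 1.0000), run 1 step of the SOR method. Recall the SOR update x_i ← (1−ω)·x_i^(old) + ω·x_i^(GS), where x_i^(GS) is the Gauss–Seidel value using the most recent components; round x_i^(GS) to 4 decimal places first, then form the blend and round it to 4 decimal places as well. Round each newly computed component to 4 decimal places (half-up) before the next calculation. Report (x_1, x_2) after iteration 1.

Iteration 1:
  x_1: GS value = (-3 - (-1)·1.0000) / (3) = -0.6667;  x_1 ← (1−ω)·1.0000 + ω·-0.6667 = -0.5000
  x_2: GS value = (1 - (3)·-0.5000) / (-4) = -0.6250;  x_2 ← (1−ω)·1.0000 + ω·-0.6250 = -0.4625

(-0.5000, -0.4625)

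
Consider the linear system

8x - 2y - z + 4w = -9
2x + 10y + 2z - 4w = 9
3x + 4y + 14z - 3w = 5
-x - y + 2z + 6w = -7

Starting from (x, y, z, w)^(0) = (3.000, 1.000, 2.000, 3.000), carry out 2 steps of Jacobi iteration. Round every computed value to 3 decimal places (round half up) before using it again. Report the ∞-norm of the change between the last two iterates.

1.867

Iteration 1:
  x = (-9 - (-2)·1.000 - (-1)·2.000 - (4)·3.000) / (8) = -2.125
  y = (9 - (2)·3.000 - (2)·2.000 - (-4)·3.000) / (10) = 1.100
  z = (5 - (3)·3.000 - (4)·1.000 - (-3)·3.000) / (14) = 0.071
  w = (-7 - (-1)·3.000 - (-1)·1.000 - (2)·2.000) / (6) = -1.167
Iteration 2:
  x = (-9 - (-2)·1.100 - (-1)·0.071 - (4)·-1.167) / (8) = -0.258
  y = (9 - (2)·-2.125 - (2)·0.071 - (-4)·-1.167) / (10) = 0.844
  z = (5 - (3)·-2.125 - (4)·1.100 - (-3)·-1.167) / (14) = 0.248
  w = (-7 - (-1)·-2.125 - (-1)·1.100 - (2)·0.071) / (6) = -1.361
Change: (1.867, -0.256, 0.177, -0.194) → max |·| = 1.867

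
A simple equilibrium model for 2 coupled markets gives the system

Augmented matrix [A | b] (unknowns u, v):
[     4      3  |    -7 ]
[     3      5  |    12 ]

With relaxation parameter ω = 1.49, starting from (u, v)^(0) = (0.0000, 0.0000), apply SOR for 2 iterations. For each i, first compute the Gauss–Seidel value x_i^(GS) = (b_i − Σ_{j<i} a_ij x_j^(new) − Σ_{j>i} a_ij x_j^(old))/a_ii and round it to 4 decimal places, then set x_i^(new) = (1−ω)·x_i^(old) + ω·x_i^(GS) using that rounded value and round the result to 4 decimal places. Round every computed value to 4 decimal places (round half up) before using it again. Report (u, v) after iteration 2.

Iteration 1:
  u: GS value = (-7 - (3)·0.0000) / (4) = -1.7500;  u ← (1−ω)·0.0000 + ω·-1.7500 = -2.6075
  v: GS value = (12 - (3)·-2.6075) / (5) = 3.9645;  v ← (1−ω)·0.0000 + ω·3.9645 = 5.9071
Iteration 2:
  u: GS value = (-7 - (3)·5.9071) / (4) = -6.1803;  u ← (1−ω)·-2.6075 + ω·-6.1803 = -7.9310
  v: GS value = (12 - (3)·-7.9310) / (5) = 7.1586;  v ← (1−ω)·5.9071 + ω·7.1586 = 7.7718

(-7.9310, 7.7718)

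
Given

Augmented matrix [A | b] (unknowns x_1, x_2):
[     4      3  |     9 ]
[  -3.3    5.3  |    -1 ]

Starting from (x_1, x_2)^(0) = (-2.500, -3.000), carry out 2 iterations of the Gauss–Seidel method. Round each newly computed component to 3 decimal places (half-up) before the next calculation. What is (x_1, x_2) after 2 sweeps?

(0.290, -0.008)

Iteration 1:
  x_1 = (9 - (3)·-3.000) / (4) = 4.500
  x_2 = (-1 - (-3.3)·4.500) / (5.3) = 2.613
Iteration 2:
  x_1 = (9 - (3)·2.613) / (4) = 0.290
  x_2 = (-1 - (-3.3)·0.290) / (5.3) = -0.008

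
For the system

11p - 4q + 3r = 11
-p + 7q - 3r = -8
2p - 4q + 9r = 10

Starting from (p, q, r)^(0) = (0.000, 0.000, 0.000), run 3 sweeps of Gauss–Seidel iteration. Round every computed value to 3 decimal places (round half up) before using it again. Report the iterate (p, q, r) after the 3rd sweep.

Iteration 1:
  p = (11 - (-4)·0.000 - (3)·0.000) / (11) = 1.000
  q = (-8 - (-1)·1.000 - (-3)·0.000) / (7) = -1.000
  r = (10 - (2)·1.000 - (-4)·-1.000) / (9) = 0.444
Iteration 2:
  p = (11 - (-4)·-1.000 - (3)·0.444) / (11) = 0.515
  q = (-8 - (-1)·0.515 - (-3)·0.444) / (7) = -0.879
  r = (10 - (2)·0.515 - (-4)·-0.879) / (9) = 0.606
Iteration 3:
  p = (11 - (-4)·-0.879 - (3)·0.606) / (11) = 0.515
  q = (-8 - (-1)·0.515 - (-3)·0.606) / (7) = -0.810
  r = (10 - (2)·0.515 - (-4)·-0.810) / (9) = 0.637

(0.515, -0.810, 0.637)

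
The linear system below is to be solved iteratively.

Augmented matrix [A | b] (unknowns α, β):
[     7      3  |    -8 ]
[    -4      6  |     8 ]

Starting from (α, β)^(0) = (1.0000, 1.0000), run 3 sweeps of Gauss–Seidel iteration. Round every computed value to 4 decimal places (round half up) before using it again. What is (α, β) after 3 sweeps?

Iteration 1:
  α = (-8 - (3)·1.0000) / (7) = -1.5714
  β = (8 - (-4)·-1.5714) / (6) = 0.2857
Iteration 2:
  α = (-8 - (3)·0.2857) / (7) = -1.2653
  β = (8 - (-4)·-1.2653) / (6) = 0.4898
Iteration 3:
  α = (-8 - (3)·0.4898) / (7) = -1.3528
  β = (8 - (-4)·-1.3528) / (6) = 0.4315

(-1.3528, 0.4315)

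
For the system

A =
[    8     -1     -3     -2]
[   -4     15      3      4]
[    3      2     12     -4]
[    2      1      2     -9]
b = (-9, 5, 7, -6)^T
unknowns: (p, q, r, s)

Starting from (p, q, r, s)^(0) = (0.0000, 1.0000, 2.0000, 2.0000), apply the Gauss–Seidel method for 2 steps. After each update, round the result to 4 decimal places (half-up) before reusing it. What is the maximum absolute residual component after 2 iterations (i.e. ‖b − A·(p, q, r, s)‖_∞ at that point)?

Iteration 1:
  p = (-9 - (-1)·1.0000 - (-3)·2.0000 - (-2)·2.0000) / (8) = 0.2500
  q = (5 - (-4)·0.2500 - (3)·2.0000 - (4)·2.0000) / (15) = -0.5333
  r = (7 - (3)·0.2500 - (2)·-0.5333 - (-4)·2.0000) / (12) = 1.2764
  s = (-6 - (2)·0.2500 - (1)·-0.5333 - (2)·1.2764) / (-9) = 0.9466
Iteration 2:
  p = (-9 - (-1)·-0.5333 - (-3)·1.2764 - (-2)·0.9466) / (8) = -0.4764
  q = (5 - (-4)·-0.4764 - (3)·1.2764 - (4)·0.9466) / (15) = -0.3014
  r = (7 - (3)·-0.4764 - (2)·-0.3014 - (-4)·0.9466) / (12) = 1.0682
  s = (-6 - (2)·-0.4764 - (1)·-0.3014 - (2)·1.0682) / (-9) = 0.7647
Residual b − A·x = (-0.7562, 1.3520, -0.7276, 0.0001); ∞-norm = 1.3520

1.3520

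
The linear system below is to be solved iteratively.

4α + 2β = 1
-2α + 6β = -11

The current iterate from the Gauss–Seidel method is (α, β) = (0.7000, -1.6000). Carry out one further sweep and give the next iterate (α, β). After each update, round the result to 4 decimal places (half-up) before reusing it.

One sweep:
  α = (1 - (2)·-1.6000) / (4) = 1.0500
  β = (-11 - (-2)·1.0500) / (6) = -1.4833

(1.0500, -1.4833)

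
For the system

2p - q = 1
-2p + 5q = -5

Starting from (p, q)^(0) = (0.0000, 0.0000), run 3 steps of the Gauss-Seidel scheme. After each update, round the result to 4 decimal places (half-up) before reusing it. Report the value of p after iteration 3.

Iteration 1:
  p = (1 - (-1)·0.0000) / (2) = 0.5000
  q = (-5 - (-2)·0.5000) / (5) = -0.8000
Iteration 2:
  p = (1 - (-1)·-0.8000) / (2) = 0.1000
  q = (-5 - (-2)·0.1000) / (5) = -0.9600
Iteration 3:
  p = (1 - (-1)·-0.9600) / (2) = 0.0200
  q = (-5 - (-2)·0.0200) / (5) = -0.9920

0.0200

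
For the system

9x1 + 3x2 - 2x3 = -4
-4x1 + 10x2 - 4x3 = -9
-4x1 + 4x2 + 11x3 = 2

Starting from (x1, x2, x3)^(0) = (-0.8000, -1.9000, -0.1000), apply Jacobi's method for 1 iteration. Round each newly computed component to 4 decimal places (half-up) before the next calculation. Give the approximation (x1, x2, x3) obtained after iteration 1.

(0.1667, -1.2600, 0.5818)

Iteration 1:
  x1 = (-4 - (3)·-1.9000 - (-2)·-0.1000) / (9) = 0.1667
  x2 = (-9 - (-4)·-0.8000 - (-4)·-0.1000) / (10) = -1.2600
  x3 = (2 - (-4)·-0.8000 - (4)·-1.9000) / (11) = 0.5818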